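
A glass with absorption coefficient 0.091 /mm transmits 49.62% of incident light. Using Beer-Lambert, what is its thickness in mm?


Rearrange T = exp(-alpha * thickness):
  thickness = -ln(T) / alpha
  T = 49.62/100 = 0.4962
  ln(T) = -0.70078
  -ln(T) = 0.70078
  thickness = 0.70078 / 0.091 = 7.7 mm

7.7 mm


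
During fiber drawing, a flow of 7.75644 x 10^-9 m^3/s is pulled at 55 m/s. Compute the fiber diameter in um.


Cross-sectional area from continuity:
  A = Q / v = 7.75644 x 10^-9 / 55 = 1.410262 x 10^-10 m^2
Diameter from circular cross-section:
  d = sqrt(4A / pi) * 10^6 (m -> um)
  d = sqrt(4 * 1.410262 x 10^-10 / pi) * 10^6 = 13.4 um

13.4 um


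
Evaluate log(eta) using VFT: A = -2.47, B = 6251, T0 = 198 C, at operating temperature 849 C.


VFT equation: log(eta) = A + B / (T - T0)
  T - T0 = 849 - 198 = 651
  B / (T - T0) = 6251 / 651 = 9.602
  log(eta) = -2.47 + 9.602 = 7.132

7.132


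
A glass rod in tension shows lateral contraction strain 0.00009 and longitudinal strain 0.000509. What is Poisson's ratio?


Poisson's ratio: nu = lateral strain / axial strain
  nu = 0.00009 / 0.000509 = 0.1768

0.1768


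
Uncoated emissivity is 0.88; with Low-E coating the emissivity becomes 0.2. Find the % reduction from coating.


Percentage reduction = (1 - coated/uncoated) * 100
  Ratio = 0.2 / 0.88 = 0.2273
  Reduction = (1 - 0.2273) * 100 = 77.3%

77.3%


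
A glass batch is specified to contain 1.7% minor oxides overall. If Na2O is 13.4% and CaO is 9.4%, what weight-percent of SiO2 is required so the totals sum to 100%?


Known pieces sum to 100%:
  SiO2 = 100 - (others + Na2O + CaO)
  SiO2 = 100 - (1.7 + 13.4 + 9.4) = 75.5%

75.5%


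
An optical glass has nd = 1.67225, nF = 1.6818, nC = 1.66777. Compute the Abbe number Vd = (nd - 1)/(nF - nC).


Abbe number formula: Vd = (nd - 1) / (nF - nC)
  nd - 1 = 1.67225 - 1 = 0.67225
  nF - nC = 1.6818 - 1.66777 = 0.01403
  Vd = 0.67225 / 0.01403 = 47.92

47.92


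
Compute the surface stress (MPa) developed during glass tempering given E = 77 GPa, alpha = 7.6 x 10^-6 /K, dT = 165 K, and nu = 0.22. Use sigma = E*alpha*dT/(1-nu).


Tempering stress: sigma = E * alpha * dT / (1 - nu)
  E (MPa) = 77 * 1000 = 77000
  Numerator = 77000 * (7.6 x 10^-6) * 165 = 96.558
  Denominator = 1 - 0.22 = 0.78
  sigma = 96.558 / 0.78 = 123.8 MPa

123.8 MPa


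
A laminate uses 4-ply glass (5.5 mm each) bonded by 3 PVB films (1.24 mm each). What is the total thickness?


Total thickness = glass contribution + PVB contribution
  Glass: 4 * 5.5 = 22.0 mm
  PVB: 3 * 1.24 = 3.72 mm
  Total = 22.0 + 3.72 = 25.72 mm

25.72 mm


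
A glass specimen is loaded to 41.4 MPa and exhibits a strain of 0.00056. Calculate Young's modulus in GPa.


Young's modulus: E = stress / strain
  E = 41.4 MPa / 0.00056 = 73928.57 MPa
Convert to GPa: 73928.57 / 1000 = 73.93 GPa

73.93 GPa


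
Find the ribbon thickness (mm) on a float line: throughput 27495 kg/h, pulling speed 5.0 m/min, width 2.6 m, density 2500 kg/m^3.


Ribbon cross-section from mass balance:
  Volume rate = throughput / density = 27495 / 2500 = 10.998 m^3/h
  thickness = volume rate / (speed * 60 * width), i.e.
  thickness = throughput / (60 * speed * width * density) * 1000
  thickness = 27495 / (60 * 5.0 * 2.6 * 2500) * 1000 = 14.1 mm

14.1 mm


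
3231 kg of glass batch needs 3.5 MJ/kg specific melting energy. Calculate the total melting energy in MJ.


Total energy = mass * specific energy
  E = 3231 * 3.5 = 11308.5 MJ

11308.5 MJ


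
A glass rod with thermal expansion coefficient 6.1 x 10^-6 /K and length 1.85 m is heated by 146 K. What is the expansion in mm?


Thermal expansion formula: dL = alpha * L0 * dT
  dL = (6.1 x 10^-6) * 1.85 * 146 = 0.00164761 m
Convert to mm: 0.00164761 * 1000 = 1.6476 mm

1.6476 mm


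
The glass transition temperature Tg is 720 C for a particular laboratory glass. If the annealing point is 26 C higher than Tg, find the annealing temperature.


The annealing temperature is Tg plus the offset:
  T_anneal = 720 + 26 = 746 C

746 C


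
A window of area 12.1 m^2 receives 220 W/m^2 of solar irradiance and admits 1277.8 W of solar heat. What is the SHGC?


Rearrange Q = Area * SHGC * Irradiance:
  SHGC = Q / (Area * Irradiance)
  SHGC = 1277.8 / (12.1 * 220) = 0.48

0.48


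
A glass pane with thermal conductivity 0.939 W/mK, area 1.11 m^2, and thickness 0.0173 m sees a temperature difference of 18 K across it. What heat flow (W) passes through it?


Fourier's law: Q = k * A * dT / t
  Q = 0.939 * 1.11 * 18 / 0.0173
  Q = 18.76122 / 0.0173 = 1084.5 W

1084.5 W


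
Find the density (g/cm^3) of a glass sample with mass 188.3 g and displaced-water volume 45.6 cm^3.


Use the definition of density:
  rho = mass / volume
  rho = 188.3 / 45.6 = 4.129 g/cm^3

4.129 g/cm^3


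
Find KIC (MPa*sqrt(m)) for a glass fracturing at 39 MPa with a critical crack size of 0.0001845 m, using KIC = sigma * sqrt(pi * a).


Fracture toughness: KIC = sigma * sqrt(pi * a)
  pi * a = pi * 0.0001845 = 0.000579624
  sqrt(pi * a) = 0.024075
  KIC = 39 * 0.024075 = 0.939 MPa*sqrt(m)

0.939 MPa*sqrt(m)


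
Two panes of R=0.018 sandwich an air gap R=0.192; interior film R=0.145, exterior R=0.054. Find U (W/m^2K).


Total thermal resistance (series):
  R_total = R_in + R_glass + R_air + R_glass + R_out
  R_total = 0.145 + 0.018 + 0.192 + 0.018 + 0.054 = 0.427 m^2K/W
U-value = 1 / R_total = 1 / 0.427 = 2.342 W/m^2K

2.342 W/m^2K


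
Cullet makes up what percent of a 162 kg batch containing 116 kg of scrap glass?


Cullet ratio = (cullet mass / total batch mass) * 100
  Ratio = 116 / 162 * 100 = 71.6%

71.6%


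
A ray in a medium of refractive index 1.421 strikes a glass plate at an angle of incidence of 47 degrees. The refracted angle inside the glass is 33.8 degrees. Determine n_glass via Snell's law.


Apply Snell's law: n1 * sin(theta1) = n2 * sin(theta2)
  n2 = n1 * sin(theta1) / sin(theta2)
  sin(47) = 0.731354
  sin(33.8) = 0.556296
  n2 = 1.421 * 0.731354 / 0.556296 = 1.8682

1.8682


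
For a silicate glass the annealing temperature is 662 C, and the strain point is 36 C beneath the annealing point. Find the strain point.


Strain point = annealing point - difference:
  T_strain = 662 - 36 = 626 C

626 C


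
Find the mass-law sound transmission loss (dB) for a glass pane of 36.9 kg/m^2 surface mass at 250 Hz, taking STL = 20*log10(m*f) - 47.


Mass law: STL = 20 * log10(m * f) - 47
  m * f = 36.9 * 250 = 9225
  log10(9225) = 3.96497
  STL = 20 * 3.96497 - 47 = 79.2994 - 47 = 32.3 dB

32.3 dB


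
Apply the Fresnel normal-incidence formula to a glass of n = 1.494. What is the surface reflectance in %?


Fresnel reflectance at normal incidence:
  R = ((n - 1)/(n + 1))^2
  (n - 1)/(n + 1) = (1.494 - 1)/(1.494 + 1) = 0.198075
  R = 0.198075^2 = 0.0392337
  R(%) = 0.0392337 * 100 = 3.923%

3.923%


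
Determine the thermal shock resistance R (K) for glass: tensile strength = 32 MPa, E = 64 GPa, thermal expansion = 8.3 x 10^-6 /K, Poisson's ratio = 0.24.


Thermal shock resistance: R = sigma * (1 - nu) / (E * alpha)
  Numerator = 32 * (1 - 0.24) = 24.32
  Denominator = 64 * 1000 * (8.3 x 10^-6) = 0.5312
  R = 24.32 / 0.5312 = 45.8 K

45.8 K


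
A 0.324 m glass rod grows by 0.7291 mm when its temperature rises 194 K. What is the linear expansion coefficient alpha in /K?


Rearrange dL = alpha * L0 * dT for alpha:
  alpha = dL / (L0 * dT)
  alpha = (0.7291 / 1000) / (0.324 * 194) = 0.0000116 /K = 1.16 x 10^-5 /K

1.16 x 10^-5 /K


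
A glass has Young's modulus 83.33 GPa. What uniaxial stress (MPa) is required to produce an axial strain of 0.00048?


Rearrange E = sigma / epsilon:
  sigma = E * epsilon
  E (MPa) = 83.33 * 1000 = 83330
  sigma = 83330 * 0.00048 = 40.0 MPa

40.0 MPa


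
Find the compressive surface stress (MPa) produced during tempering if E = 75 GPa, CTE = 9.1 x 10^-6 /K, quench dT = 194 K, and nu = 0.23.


Tempering stress: sigma = E * alpha * dT / (1 - nu)
  E (MPa) = 75 * 1000 = 75000
  Numerator = 75000 * (9.1 x 10^-6) * 194 = 132.405
  Denominator = 1 - 0.23 = 0.77
  sigma = 132.405 / 0.77 = 172.0 MPa

172.0 MPa


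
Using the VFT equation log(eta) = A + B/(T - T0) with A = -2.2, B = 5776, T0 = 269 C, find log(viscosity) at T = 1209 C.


VFT equation: log(eta) = A + B / (T - T0)
  T - T0 = 1209 - 269 = 940
  B / (T - T0) = 5776 / 940 = 6.145
  log(eta) = -2.2 + 6.145 = 3.945

3.945


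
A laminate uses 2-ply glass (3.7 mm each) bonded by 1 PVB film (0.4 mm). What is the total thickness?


Total thickness = glass contribution + PVB contribution
  Glass: 2 * 3.7 = 7.4 mm
  PVB: 1 * 0.4 = 0.4 mm
  Total = 7.4 + 0.4 = 7.8 mm

7.8 mm


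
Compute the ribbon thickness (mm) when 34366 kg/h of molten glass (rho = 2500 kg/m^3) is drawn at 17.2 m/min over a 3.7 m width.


Ribbon cross-section from mass balance:
  Volume rate = throughput / density = 34366 / 2500 = 13.7464 m^3/h
  thickness = volume rate / (speed * 60 * width), i.e.
  thickness = throughput / (60 * speed * width * density) * 1000
  thickness = 34366 / (60 * 17.2 * 3.7 * 2500) * 1000 = 3.6 mm

3.6 mm


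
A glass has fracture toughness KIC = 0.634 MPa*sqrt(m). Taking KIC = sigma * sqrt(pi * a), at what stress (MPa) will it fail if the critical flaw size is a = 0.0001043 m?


Rearrange KIC = sigma * sqrt(pi * a):
  sigma = KIC / sqrt(pi * a)
  sqrt(pi * 0.0001043) = 0.018102
  sigma = 0.634 / 0.018102 = 35.02 MPa

35.02 MPa


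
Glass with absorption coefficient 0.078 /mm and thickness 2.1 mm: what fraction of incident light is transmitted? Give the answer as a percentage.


Beer-Lambert law: T = exp(-alpha * thickness)
  exponent = -0.078 * 2.1 = -0.1638
  T = exp(-0.1638) = 0.8489
  Percentage = 0.8489 * 100 = 84.89%

84.89%


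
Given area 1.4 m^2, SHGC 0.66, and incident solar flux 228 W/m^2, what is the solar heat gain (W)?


Solar heat gain: Q = Area * SHGC * Irradiance
  Q = 1.4 * 0.66 * 228 = 210.7 W

210.7 W


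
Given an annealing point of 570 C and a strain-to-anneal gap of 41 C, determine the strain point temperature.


Strain point = annealing point - difference:
  T_strain = 570 - 41 = 529 C

529 C


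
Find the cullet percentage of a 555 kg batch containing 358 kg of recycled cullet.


Cullet ratio = (cullet mass / total batch mass) * 100
  Ratio = 358 / 555 * 100 = 64.5%

64.5%


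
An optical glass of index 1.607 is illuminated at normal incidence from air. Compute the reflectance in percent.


Fresnel reflectance at normal incidence:
  R = ((n - 1)/(n + 1))^2
  (n - 1)/(n + 1) = (1.607 - 1)/(1.607 + 1) = 0.232835
  R = 0.232835^2 = 0.0542121
  R(%) = 0.0542121 * 100 = 5.421%

5.421%


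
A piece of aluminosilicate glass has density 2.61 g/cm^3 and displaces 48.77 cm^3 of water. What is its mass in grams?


Rearrange rho = m / V:
  m = rho * V
  m = 2.61 * 48.77 = 127.29 g

127.29 g


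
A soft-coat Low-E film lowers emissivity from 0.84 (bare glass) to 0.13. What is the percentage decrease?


Percentage reduction = (1 - coated/uncoated) * 100
  Ratio = 0.13 / 0.84 = 0.1548
  Reduction = (1 - 0.1548) * 100 = 84.5%

84.5%


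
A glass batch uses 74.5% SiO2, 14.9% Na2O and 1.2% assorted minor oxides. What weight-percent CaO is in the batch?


Pieces sum to 100%:
  CaO = 100 - (SiO2 + Na2O + others)
  CaO = 100 - (74.5 + 14.9 + 1.2) = 9.4%

9.4%


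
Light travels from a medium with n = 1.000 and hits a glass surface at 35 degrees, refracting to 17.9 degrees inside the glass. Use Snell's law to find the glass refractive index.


Apply Snell's law: n1 * sin(theta1) = n2 * sin(theta2)
  n2 = n1 * sin(theta1) / sin(theta2)
  sin(35) = 0.573576
  sin(17.9) = 0.307357
  n2 = 1.000 * 0.573576 / 0.307357 = 1.8662

1.8662


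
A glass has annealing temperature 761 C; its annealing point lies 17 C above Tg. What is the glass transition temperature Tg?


Rearrange T_anneal = Tg + offset for Tg:
  Tg = T_anneal - offset = 761 - 17 = 744 C

744 C


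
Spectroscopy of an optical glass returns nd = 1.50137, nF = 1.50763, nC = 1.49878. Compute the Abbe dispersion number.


Abbe number formula: Vd = (nd - 1) / (nF - nC)
  nd - 1 = 1.50137 - 1 = 0.50137
  nF - nC = 1.50763 - 1.49878 = 0.00885
  Vd = 0.50137 / 0.00885 = 56.65

56.65


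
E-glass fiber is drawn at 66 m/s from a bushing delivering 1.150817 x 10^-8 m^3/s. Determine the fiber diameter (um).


Cross-sectional area from continuity:
  A = Q / v = 1.150817 x 10^-8 / 66 = 1.743662 x 10^-10 m^2
Diameter from circular cross-section:
  d = sqrt(4A / pi) * 10^6 (m -> um)
  d = sqrt(4 * 1.743662 x 10^-10 / pi) * 10^6 = 14.9 um

14.9 um


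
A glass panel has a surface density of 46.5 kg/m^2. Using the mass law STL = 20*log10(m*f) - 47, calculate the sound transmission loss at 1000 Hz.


Mass law: STL = 20 * log10(m * f) - 47
  m * f = 46.5 * 1000 = 46500
  log10(46500) = 4.66745
  STL = 20 * 4.66745 - 47 = 93.349 - 47 = 46.3 dB

46.3 dB


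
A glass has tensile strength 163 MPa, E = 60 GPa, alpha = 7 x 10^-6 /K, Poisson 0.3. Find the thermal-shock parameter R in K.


Thermal shock resistance: R = sigma * (1 - nu) / (E * alpha)
  Numerator = 163 * (1 - 0.3) = 114.1
  Denominator = 60 * 1000 * (7 x 10^-6) = 0.42
  R = 114.1 / 0.42 = 271.7 K

271.7 K


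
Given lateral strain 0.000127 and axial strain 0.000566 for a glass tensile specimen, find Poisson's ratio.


Poisson's ratio: nu = lateral strain / axial strain
  nu = 0.000127 / 0.000566 = 0.2244

0.2244


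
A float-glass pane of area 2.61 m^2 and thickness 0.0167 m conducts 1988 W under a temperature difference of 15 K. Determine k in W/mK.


Fourier's law rearranged: k = Q * t / (A * dT)
  Numerator = 1988 * 0.0167 = 33.1996
  Denominator = 2.61 * 15 = 39.15
  k = 33.1996 / 39.15 = 0.848 W/mK

0.848 W/mK


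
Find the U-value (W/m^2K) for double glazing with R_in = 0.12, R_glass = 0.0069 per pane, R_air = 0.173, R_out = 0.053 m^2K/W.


Total thermal resistance (series):
  R_total = R_in + R_glass + R_air + R_glass + R_out
  R_total = 0.12 + 0.0069 + 0.173 + 0.0069 + 0.053 = 0.3598 m^2K/W
U-value = 1 / R_total = 1 / 0.3598 = 2.779 W/m^2K

2.779 W/m^2K


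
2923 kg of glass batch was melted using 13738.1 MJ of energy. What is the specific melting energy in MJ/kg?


Rearrange E = m * s for s:
  s = E / m
  s = 13738.1 / 2923 = 4.7 MJ/kg

4.7 MJ/kg


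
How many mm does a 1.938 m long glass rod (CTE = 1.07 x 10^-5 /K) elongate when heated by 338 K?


Thermal expansion formula: dL = alpha * L0 * dT
  dL = (1.07 x 10^-5) * 1.938 * 338 = 0.00700897 m
Convert to mm: 0.00700897 * 1000 = 7.009 mm

7.009 mm


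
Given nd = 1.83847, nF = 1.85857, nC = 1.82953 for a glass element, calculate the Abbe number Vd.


Abbe number formula: Vd = (nd - 1) / (nF - nC)
  nd - 1 = 1.83847 - 1 = 0.83847
  nF - nC = 1.85857 - 1.82953 = 0.02904
  Vd = 0.83847 / 0.02904 = 28.87

28.87


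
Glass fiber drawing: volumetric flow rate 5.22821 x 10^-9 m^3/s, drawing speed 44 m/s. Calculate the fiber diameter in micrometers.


Cross-sectional area from continuity:
  A = Q / v = 5.22821 x 10^-9 / 44 = 1.18823 x 10^-10 m^2
Diameter from circular cross-section:
  d = sqrt(4A / pi) * 10^6 (m -> um)
  d = sqrt(4 * 1.18823 x 10^-10 / pi) * 10^6 = 12.3 um

12.3 um


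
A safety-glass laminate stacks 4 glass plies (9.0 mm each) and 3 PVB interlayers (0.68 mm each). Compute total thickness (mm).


Total thickness = glass contribution + PVB contribution
  Glass: 4 * 9.0 = 36.0 mm
  PVB: 3 * 0.68 = 2.04 mm
  Total = 36.0 + 2.04 = 38.04 mm

38.04 mm


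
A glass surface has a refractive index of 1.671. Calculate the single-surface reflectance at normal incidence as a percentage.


Fresnel reflectance at normal incidence:
  R = ((n - 1)/(n + 1))^2
  (n - 1)/(n + 1) = (1.671 - 1)/(1.671 + 1) = 0.251217
  R = 0.251217^2 = 0.06311
  R(%) = 0.06311 * 100 = 6.311%

6.311%


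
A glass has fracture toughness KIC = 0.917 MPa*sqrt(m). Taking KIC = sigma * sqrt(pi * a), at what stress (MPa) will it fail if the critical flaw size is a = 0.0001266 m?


Rearrange KIC = sigma * sqrt(pi * a):
  sigma = KIC / sqrt(pi * a)
  sqrt(pi * 0.0001266) = 0.019943
  sigma = 0.917 / 0.019943 = 45.98 MPa

45.98 MPa


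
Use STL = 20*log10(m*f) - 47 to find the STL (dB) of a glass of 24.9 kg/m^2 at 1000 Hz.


Mass law: STL = 20 * log10(m * f) - 47
  m * f = 24.9 * 1000 = 24900
  log10(24900) = 4.3962
  STL = 20 * 4.3962 - 47 = 87.924 - 47 = 40.9 dB

40.9 dB


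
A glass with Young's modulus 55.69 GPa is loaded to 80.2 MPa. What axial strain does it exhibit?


Rearrange E = sigma / epsilon:
  epsilon = sigma / E
  E (MPa) = 55.69 * 1000 = 55690
  epsilon = 80.2 / 55690 = 0.00144

0.00144


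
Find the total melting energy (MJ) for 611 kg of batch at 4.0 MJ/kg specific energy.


Total energy = mass * specific energy
  E = 611 * 4.0 = 2444 MJ

2444 MJ


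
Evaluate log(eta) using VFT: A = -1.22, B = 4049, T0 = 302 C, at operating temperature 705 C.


VFT equation: log(eta) = A + B / (T - T0)
  T - T0 = 705 - 302 = 403
  B / (T - T0) = 4049 / 403 = 10.047
  log(eta) = -1.22 + 10.047 = 8.827

8.827


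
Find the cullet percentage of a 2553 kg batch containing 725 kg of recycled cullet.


Cullet ratio = (cullet mass / total batch mass) * 100
  Ratio = 725 / 2553 * 100 = 28.4%

28.4%


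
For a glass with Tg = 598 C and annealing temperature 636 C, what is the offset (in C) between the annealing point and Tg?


Offset = T_anneal - Tg:
  offset = 636 - 598 = 38 C

38 C


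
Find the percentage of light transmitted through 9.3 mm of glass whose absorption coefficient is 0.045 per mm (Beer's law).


Beer-Lambert law: T = exp(-alpha * thickness)
  exponent = -0.045 * 9.3 = -0.4185
  T = exp(-0.4185) = 0.658
  Percentage = 0.658 * 100 = 65.8%

65.8%


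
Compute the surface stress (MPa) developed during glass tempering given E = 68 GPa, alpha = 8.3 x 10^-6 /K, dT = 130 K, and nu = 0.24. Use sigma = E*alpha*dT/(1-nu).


Tempering stress: sigma = E * alpha * dT / (1 - nu)
  E (MPa) = 68 * 1000 = 68000
  Numerator = 68000 * (8.3 x 10^-6) * 130 = 73.372
  Denominator = 1 - 0.24 = 0.76
  sigma = 73.372 / 0.76 = 96.5 MPa

96.5 MPa


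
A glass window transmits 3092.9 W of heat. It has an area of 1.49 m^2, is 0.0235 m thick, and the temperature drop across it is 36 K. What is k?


Fourier's law rearranged: k = Q * t / (A * dT)
  Numerator = 3092.9 * 0.0235 = 72.68315
  Denominator = 1.49 * 36 = 53.64
  k = 72.68315 / 53.64 = 1.355 W/mK

1.355 W/mK


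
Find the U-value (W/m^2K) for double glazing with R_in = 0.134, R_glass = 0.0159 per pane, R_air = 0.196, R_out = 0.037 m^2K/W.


Total thermal resistance (series):
  R_total = R_in + R_glass + R_air + R_glass + R_out
  R_total = 0.134 + 0.0159 + 0.196 + 0.0159 + 0.037 = 0.3988 m^2K/W
U-value = 1 / R_total = 1 / 0.3988 = 2.508 W/m^2K

2.508 W/m^2K


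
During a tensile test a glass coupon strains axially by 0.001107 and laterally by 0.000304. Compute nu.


Poisson's ratio: nu = lateral strain / axial strain
  nu = 0.000304 / 0.001107 = 0.2746

0.2746


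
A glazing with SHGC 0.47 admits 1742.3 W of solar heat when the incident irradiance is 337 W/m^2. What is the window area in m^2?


Rearrange Q = Area * SHGC * Irradiance:
  Area = Q / (SHGC * Irradiance)
  Area = 1742.3 / (0.47 * 337) = 11.0 m^2

11.0 m^2


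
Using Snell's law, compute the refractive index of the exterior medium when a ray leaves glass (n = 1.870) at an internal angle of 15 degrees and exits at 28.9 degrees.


Apply Snell's law: n1 * sin(theta1) = n2 * sin(theta2)
  n2 = n1 * sin(theta1) / sin(theta2)
  sin(15) = 0.258819
  sin(28.9) = 0.483282
  n2 = 1.870 * 0.258819 / 0.483282 = 1.0015

1.0015


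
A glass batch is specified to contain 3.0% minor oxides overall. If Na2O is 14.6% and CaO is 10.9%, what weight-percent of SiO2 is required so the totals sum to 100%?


Known pieces sum to 100%:
  SiO2 = 100 - (others + Na2O + CaO)
  SiO2 = 100 - (3.0 + 14.6 + 10.9) = 71.5%

71.5%


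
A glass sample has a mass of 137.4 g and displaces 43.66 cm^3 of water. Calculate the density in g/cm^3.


Use the definition of density:
  rho = mass / volume
  rho = 137.4 / 43.66 = 3.147 g/cm^3

3.147 g/cm^3


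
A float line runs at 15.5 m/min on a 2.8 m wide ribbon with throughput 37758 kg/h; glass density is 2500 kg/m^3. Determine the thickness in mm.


Ribbon cross-section from mass balance:
  Volume rate = throughput / density = 37758 / 2500 = 15.1032 m^3/h
  thickness = volume rate / (speed * 60 * width), i.e.
  thickness = throughput / (60 * speed * width * density) * 1000
  thickness = 37758 / (60 * 15.5 * 2.8 * 2500) * 1000 = 5.8 mm

5.8 mm


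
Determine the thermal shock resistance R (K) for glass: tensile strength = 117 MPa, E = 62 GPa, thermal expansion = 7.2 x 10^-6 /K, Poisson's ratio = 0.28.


Thermal shock resistance: R = sigma * (1 - nu) / (E * alpha)
  Numerator = 117 * (1 - 0.28) = 84.24
  Denominator = 62 * 1000 * (7.2 x 10^-6) = 0.4464
  R = 84.24 / 0.4464 = 188.7 K

188.7 K


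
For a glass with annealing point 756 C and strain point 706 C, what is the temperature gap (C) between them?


Gap = T_anneal - T_strain:
  gap = 756 - 706 = 50 C

50 C


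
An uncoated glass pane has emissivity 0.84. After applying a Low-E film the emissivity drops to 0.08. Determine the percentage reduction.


Percentage reduction = (1 - coated/uncoated) * 100
  Ratio = 0.08 / 0.84 = 0.0952
  Reduction = (1 - 0.0952) * 100 = 90.5%

90.5%


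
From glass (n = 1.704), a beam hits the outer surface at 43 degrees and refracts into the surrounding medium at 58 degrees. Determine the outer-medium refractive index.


Apply Snell's law: n1 * sin(theta1) = n2 * sin(theta2)
  n2 = n1 * sin(theta1) / sin(theta2)
  sin(43) = 0.681998
  sin(58) = 0.848048
  n2 = 1.704 * 0.681998 / 0.848048 = 1.3704

1.3704


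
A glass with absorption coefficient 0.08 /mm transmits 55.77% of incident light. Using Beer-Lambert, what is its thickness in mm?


Rearrange T = exp(-alpha * thickness):
  thickness = -ln(T) / alpha
  T = 55.77/100 = 0.5577
  ln(T) = -0.58393
  -ln(T) = 0.58393
  thickness = 0.58393 / 0.08 = 7.3 mm

7.3 mm


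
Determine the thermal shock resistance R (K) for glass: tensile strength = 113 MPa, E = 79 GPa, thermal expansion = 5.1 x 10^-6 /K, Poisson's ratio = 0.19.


Thermal shock resistance: R = sigma * (1 - nu) / (E * alpha)
  Numerator = 113 * (1 - 0.19) = 91.53
  Denominator = 79 * 1000 * (5.1 x 10^-6) = 0.4029
  R = 91.53 / 0.4029 = 227.2 K

227.2 K


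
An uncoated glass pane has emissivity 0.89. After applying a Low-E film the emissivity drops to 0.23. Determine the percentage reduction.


Percentage reduction = (1 - coated/uncoated) * 100
  Ratio = 0.23 / 0.89 = 0.2584
  Reduction = (1 - 0.2584) * 100 = 74.2%

74.2%


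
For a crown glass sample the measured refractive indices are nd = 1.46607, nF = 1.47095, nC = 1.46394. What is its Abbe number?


Abbe number formula: Vd = (nd - 1) / (nF - nC)
  nd - 1 = 1.46607 - 1 = 0.46607
  nF - nC = 1.47095 - 1.46394 = 0.00701
  Vd = 0.46607 / 0.00701 = 66.49

66.49


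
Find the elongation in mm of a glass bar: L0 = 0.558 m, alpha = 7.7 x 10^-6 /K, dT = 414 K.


Thermal expansion formula: dL = alpha * L0 * dT
  dL = (7.7 x 10^-6) * 0.558 * 414 = 0.00177879 m
Convert to mm: 0.00177879 * 1000 = 1.7788 mm

1.7788 mm


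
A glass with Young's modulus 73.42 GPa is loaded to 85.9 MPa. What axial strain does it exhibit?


Rearrange E = sigma / epsilon:
  epsilon = sigma / E
  E (MPa) = 73.42 * 1000 = 73420
  epsilon = 85.9 / 73420 = 0.00117

0.00117


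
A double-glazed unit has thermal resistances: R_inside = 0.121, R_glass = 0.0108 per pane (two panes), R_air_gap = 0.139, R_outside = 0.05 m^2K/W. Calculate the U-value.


Total thermal resistance (series):
  R_total = R_in + R_glass + R_air + R_glass + R_out
  R_total = 0.121 + 0.0108 + 0.139 + 0.0108 + 0.05 = 0.3316 m^2K/W
U-value = 1 / R_total = 1 / 0.3316 = 3.016 W/m^2K

3.016 W/m^2K


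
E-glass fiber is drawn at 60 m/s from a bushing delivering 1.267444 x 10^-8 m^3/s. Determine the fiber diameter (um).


Cross-sectional area from continuity:
  A = Q / v = 1.267444 x 10^-8 / 60 = 2.112407 x 10^-10 m^2
Diameter from circular cross-section:
  d = sqrt(4A / pi) * 10^6 (m -> um)
  d = sqrt(4 * 2.112407 x 10^-10 / pi) * 10^6 = 16.4 um

16.4 um


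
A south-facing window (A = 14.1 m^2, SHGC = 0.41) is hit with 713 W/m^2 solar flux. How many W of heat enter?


Solar heat gain: Q = Area * SHGC * Irradiance
  Q = 14.1 * 0.41 * 713 = 4121.9 W

4121.9 W


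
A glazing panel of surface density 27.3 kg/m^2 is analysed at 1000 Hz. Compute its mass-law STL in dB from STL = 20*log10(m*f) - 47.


Mass law: STL = 20 * log10(m * f) - 47
  m * f = 27.3 * 1000 = 27300
  log10(27300) = 4.43616
  STL = 20 * 4.43616 - 47 = 88.7232 - 47 = 41.7 dB

41.7 dB


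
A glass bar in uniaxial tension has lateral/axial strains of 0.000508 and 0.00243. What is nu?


Poisson's ratio: nu = lateral strain / axial strain
  nu = 0.000508 / 0.00243 = 0.2091

0.2091


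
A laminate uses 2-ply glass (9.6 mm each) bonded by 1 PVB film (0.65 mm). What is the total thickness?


Total thickness = glass contribution + PVB contribution
  Glass: 2 * 9.6 = 19.2 mm
  PVB: 1 * 0.65 = 0.65 mm
  Total = 19.2 + 0.65 = 19.85 mm

19.85 mm


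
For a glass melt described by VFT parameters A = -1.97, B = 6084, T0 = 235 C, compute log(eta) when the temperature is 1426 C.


VFT equation: log(eta) = A + B / (T - T0)
  T - T0 = 1426 - 235 = 1191
  B / (T - T0) = 6084 / 1191 = 5.108
  log(eta) = -1.97 + 5.108 = 3.138

3.138


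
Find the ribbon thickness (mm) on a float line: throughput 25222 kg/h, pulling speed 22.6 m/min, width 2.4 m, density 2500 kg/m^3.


Ribbon cross-section from mass balance:
  Volume rate = throughput / density = 25222 / 2500 = 10.0888 m^3/h
  thickness = volume rate / (speed * 60 * width), i.e.
  thickness = throughput / (60 * speed * width * density) * 1000
  thickness = 25222 / (60 * 22.6 * 2.4 * 2500) * 1000 = 3.1 mm

3.1 mm


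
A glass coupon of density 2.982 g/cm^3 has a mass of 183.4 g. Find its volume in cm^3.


Rearrange rho = m / V:
  V = m / rho
  V = 183.4 / 2.982 = 61.502 cm^3

61.502 cm^3


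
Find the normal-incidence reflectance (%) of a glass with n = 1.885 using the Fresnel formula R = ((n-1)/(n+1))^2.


Fresnel reflectance at normal incidence:
  R = ((n - 1)/(n + 1))^2
  (n - 1)/(n + 1) = (1.885 - 1)/(1.885 + 1) = 0.306759
  R = 0.306759^2 = 0.0941011
  R(%) = 0.0941011 * 100 = 9.41%

9.41%


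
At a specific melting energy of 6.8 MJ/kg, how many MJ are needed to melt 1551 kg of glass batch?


Total energy = mass * specific energy
  E = 1551 * 6.8 = 10546.8 MJ

10546.8 MJ


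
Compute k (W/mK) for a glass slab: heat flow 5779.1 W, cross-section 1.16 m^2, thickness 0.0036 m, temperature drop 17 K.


Fourier's law rearranged: k = Q * t / (A * dT)
  Numerator = 5779.1 * 0.0036 = 20.80476
  Denominator = 1.16 * 17 = 19.72
  k = 20.80476 / 19.72 = 1.055 W/mK

1.055 W/mK


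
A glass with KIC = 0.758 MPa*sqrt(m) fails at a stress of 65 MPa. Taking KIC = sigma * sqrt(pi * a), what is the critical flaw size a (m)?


Rearrange KIC = sigma * sqrt(pi * a):
  sqrt(pi * a) = KIC / sigma
  sqrt(pi * a) = 0.758 / 65 = 0.011662
  a = (KIC / sigma)^2 / pi
  a = 0.011662^2 / pi = 0.0000433 m

0.0000433 m


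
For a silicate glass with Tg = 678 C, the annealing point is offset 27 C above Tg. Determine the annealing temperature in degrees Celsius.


The annealing temperature is Tg plus the offset:
  T_anneal = 678 + 27 = 705 C

705 C


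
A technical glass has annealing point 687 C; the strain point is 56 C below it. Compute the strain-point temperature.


Strain point = annealing point - difference:
  T_strain = 687 - 56 = 631 C

631 C


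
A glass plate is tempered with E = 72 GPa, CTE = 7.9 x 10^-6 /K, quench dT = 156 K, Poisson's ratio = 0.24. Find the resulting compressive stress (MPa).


Tempering stress: sigma = E * alpha * dT / (1 - nu)
  E (MPa) = 72 * 1000 = 72000
  Numerator = 72000 * (7.9 x 10^-6) * 156 = 88.7328
  Denominator = 1 - 0.24 = 0.76
  sigma = 88.7328 / 0.76 = 116.8 MPa

116.8 MPa


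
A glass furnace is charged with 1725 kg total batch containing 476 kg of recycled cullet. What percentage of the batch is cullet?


Cullet ratio = (cullet mass / total batch mass) * 100
  Ratio = 476 / 1725 * 100 = 27.59%

27.59%


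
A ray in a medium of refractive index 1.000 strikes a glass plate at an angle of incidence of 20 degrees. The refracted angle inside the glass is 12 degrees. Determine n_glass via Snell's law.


Apply Snell's law: n1 * sin(theta1) = n2 * sin(theta2)
  n2 = n1 * sin(theta1) / sin(theta2)
  sin(20) = 0.34202
  sin(12) = 0.207912
  n2 = 1.000 * 0.34202 / 0.207912 = 1.645

1.645


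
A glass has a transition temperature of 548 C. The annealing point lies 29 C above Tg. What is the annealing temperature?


The annealing temperature is Tg plus the offset:
  T_anneal = 548 + 29 = 577 C

577 C


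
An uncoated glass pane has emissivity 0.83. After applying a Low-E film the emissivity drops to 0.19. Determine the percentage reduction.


Percentage reduction = (1 - coated/uncoated) * 100
  Ratio = 0.19 / 0.83 = 0.2289
  Reduction = (1 - 0.2289) * 100 = 77.1%

77.1%


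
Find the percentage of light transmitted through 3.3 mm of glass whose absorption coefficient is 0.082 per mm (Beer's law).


Beer-Lambert law: T = exp(-alpha * thickness)
  exponent = -0.082 * 3.3 = -0.2706
  T = exp(-0.2706) = 0.7629
  Percentage = 0.7629 * 100 = 76.29%

76.29%


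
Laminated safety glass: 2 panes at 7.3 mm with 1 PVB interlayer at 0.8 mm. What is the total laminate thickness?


Total thickness = glass contribution + PVB contribution
  Glass: 2 * 7.3 = 14.6 mm
  PVB: 1 * 0.8 = 0.8 mm
  Total = 14.6 + 0.8 = 15.4 mm

15.4 mm


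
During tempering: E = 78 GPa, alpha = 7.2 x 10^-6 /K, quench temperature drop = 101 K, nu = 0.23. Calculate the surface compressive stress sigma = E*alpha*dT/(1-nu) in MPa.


Tempering stress: sigma = E * alpha * dT / (1 - nu)
  E (MPa) = 78 * 1000 = 78000
  Numerator = 78000 * (7.2 x 10^-6) * 101 = 56.7216
  Denominator = 1 - 0.23 = 0.77
  sigma = 56.7216 / 0.77 = 73.7 MPa

73.7 MPa


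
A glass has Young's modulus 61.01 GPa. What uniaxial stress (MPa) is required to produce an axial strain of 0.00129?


Rearrange E = sigma / epsilon:
  sigma = E * epsilon
  E (MPa) = 61.01 * 1000 = 61010
  sigma = 61010 * 0.00129 = 78.7 MPa

78.7 MPa


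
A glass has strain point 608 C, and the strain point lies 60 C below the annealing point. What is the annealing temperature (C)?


T_anneal = T_strain + gap:
  T_anneal = 608 + 60 = 668 C

668 C


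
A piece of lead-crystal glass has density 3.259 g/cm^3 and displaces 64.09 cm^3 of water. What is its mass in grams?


Rearrange rho = m / V:
  m = rho * V
  m = 3.259 * 64.09 = 208.869 g

208.869 g


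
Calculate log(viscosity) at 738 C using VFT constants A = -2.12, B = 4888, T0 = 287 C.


VFT equation: log(eta) = A + B / (T - T0)
  T - T0 = 738 - 287 = 451
  B / (T - T0) = 4888 / 451 = 10.838
  log(eta) = -2.12 + 10.838 = 8.718

8.718


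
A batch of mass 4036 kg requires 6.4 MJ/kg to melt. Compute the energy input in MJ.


Total energy = mass * specific energy
  E = 4036 * 6.4 = 25830.4 MJ

25830.4 MJ


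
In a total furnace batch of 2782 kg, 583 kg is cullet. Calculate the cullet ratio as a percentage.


Cullet ratio = (cullet mass / total batch mass) * 100
  Ratio = 583 / 2782 * 100 = 20.96%

20.96%


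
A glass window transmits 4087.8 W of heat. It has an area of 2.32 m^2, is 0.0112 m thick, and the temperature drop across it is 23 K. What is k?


Fourier's law rearranged: k = Q * t / (A * dT)
  Numerator = 4087.8 * 0.0112 = 45.78336
  Denominator = 2.32 * 23 = 53.36
  k = 45.78336 / 53.36 = 0.858 W/mK

0.858 W/mK


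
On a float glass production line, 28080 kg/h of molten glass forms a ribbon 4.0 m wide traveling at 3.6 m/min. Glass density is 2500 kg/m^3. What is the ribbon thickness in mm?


Ribbon cross-section from mass balance:
  Volume rate = throughput / density = 28080 / 2500 = 11.232 m^3/h
  thickness = volume rate / (speed * 60 * width), i.e.
  thickness = throughput / (60 * speed * width * density) * 1000
  thickness = 28080 / (60 * 3.6 * 4.0 * 2500) * 1000 = 13.0 mm

13.0 mm


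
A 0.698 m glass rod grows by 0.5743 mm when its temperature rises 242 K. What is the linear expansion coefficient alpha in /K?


Rearrange dL = alpha * L0 * dT for alpha:
  alpha = dL / (L0 * dT)
  alpha = (0.5743 / 1000) / (0.698 * 242) = 0.0000034 /K = 3.4 x 10^-6 /K

3.4 x 10^-6 /K


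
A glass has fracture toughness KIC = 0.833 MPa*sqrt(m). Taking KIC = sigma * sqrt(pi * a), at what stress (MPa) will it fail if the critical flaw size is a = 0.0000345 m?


Rearrange KIC = sigma * sqrt(pi * a):
  sigma = KIC / sqrt(pi * a)
  sqrt(pi * 0.0000345) = 0.010411
  sigma = 0.833 / 0.010411 = 80.01 MPa

80.01 MPa


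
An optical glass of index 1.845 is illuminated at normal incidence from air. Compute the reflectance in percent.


Fresnel reflectance at normal incidence:
  R = ((n - 1)/(n + 1))^2
  (n - 1)/(n + 1) = (1.845 - 1)/(1.845 + 1) = 0.297012
  R = 0.297012^2 = 0.0882161
  R(%) = 0.0882161 * 100 = 8.822%

8.822%


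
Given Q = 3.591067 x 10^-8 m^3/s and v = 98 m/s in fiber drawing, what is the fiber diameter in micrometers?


Cross-sectional area from continuity:
  A = Q / v = 3.591067 x 10^-8 / 98 = 3.664354 x 10^-10 m^2
Diameter from circular cross-section:
  d = sqrt(4A / pi) * 10^6 (m -> um)
  d = sqrt(4 * 3.664354 x 10^-10 / pi) * 10^6 = 21.6 um

21.6 um


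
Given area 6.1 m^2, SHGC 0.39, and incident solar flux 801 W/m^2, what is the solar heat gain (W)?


Solar heat gain: Q = Area * SHGC * Irradiance
  Q = 6.1 * 0.39 * 801 = 1905.6 W

1905.6 W


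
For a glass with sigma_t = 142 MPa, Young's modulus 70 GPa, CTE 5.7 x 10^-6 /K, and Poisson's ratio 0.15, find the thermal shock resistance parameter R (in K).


Thermal shock resistance: R = sigma * (1 - nu) / (E * alpha)
  Numerator = 142 * (1 - 0.15) = 120.7
  Denominator = 70 * 1000 * (5.7 x 10^-6) = 0.399
  R = 120.7 / 0.399 = 302.5 K

302.5 K


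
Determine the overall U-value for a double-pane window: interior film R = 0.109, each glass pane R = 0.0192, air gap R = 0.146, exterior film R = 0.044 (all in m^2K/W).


Total thermal resistance (series):
  R_total = R_in + R_glass + R_air + R_glass + R_out
  R_total = 0.109 + 0.0192 + 0.146 + 0.0192 + 0.044 = 0.3374 m^2K/W
U-value = 1 / R_total = 1 / 0.3374 = 2.964 W/m^2K

2.964 W/m^2K


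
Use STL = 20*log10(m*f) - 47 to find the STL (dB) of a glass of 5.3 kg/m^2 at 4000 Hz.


Mass law: STL = 20 * log10(m * f) - 47
  m * f = 5.3 * 4000 = 21200
  log10(21200) = 4.32634
  STL = 20 * 4.32634 - 47 = 86.5268 - 47 = 39.5 dB

39.5 dB


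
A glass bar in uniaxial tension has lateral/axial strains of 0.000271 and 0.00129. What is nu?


Poisson's ratio: nu = lateral strain / axial strain
  nu = 0.000271 / 0.00129 = 0.2101

0.2101


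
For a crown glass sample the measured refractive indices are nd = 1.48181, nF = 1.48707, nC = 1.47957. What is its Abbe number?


Abbe number formula: Vd = (nd - 1) / (nF - nC)
  nd - 1 = 1.48181 - 1 = 0.48181
  nF - nC = 1.48707 - 1.47957 = 0.0075
  Vd = 0.48181 / 0.0075 = 64.24

64.24


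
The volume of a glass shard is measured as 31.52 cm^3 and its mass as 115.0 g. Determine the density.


Use the definition of density:
  rho = mass / volume
  rho = 115.0 / 31.52 = 3.648 g/cm^3

3.648 g/cm^3


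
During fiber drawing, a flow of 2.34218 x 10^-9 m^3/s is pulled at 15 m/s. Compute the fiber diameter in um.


Cross-sectional area from continuity:
  A = Q / v = 2.34218 x 10^-9 / 15 = 1.561453 x 10^-10 m^2
Diameter from circular cross-section:
  d = sqrt(4A / pi) * 10^6 (m -> um)
  d = sqrt(4 * 1.561453 x 10^-10 / pi) * 10^6 = 14.1 um

14.1 um


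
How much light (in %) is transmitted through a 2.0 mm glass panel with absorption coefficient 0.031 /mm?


Beer-Lambert law: T = exp(-alpha * thickness)
  exponent = -0.031 * 2.0 = -0.062
  T = exp(-0.062) = 0.9399
  Percentage = 0.9399 * 100 = 93.99%

93.99%


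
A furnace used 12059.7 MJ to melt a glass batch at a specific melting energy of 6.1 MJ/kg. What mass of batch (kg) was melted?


Rearrange E = m * s for m:
  m = E / s
  m = 12059.7 / 6.1 = 1977.0 kg

1977.0 kg


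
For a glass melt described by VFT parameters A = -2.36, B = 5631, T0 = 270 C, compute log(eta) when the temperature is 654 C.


VFT equation: log(eta) = A + B / (T - T0)
  T - T0 = 654 - 270 = 384
  B / (T - T0) = 5631 / 384 = 14.664
  log(eta) = -2.36 + 14.664 = 12.304

12.304


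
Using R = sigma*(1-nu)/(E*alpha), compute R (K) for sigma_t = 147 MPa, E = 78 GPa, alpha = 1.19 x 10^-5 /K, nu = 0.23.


Thermal shock resistance: R = sigma * (1 - nu) / (E * alpha)
  Numerator = 147 * (1 - 0.23) = 113.19
  Denominator = 78 * 1000 * (1.19 x 10^-5) = 0.9282
  R = 113.19 / 0.9282 = 121.9 K

121.9 K


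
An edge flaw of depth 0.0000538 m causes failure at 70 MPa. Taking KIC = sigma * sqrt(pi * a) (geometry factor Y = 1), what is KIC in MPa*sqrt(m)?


Fracture toughness: KIC = sigma * sqrt(pi * a)
  pi * a = pi * 0.0000538 = 0.000169018
  sqrt(pi * a) = 0.013001
  KIC = 70 * 0.013001 = 0.91 MPa*sqrt(m)

0.91 MPa*sqrt(m)


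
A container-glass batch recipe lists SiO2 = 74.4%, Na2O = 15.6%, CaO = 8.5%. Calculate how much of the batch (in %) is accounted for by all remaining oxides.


Sum the three major oxides:
  SiO2 + Na2O + CaO = 74.4 + 15.6 + 8.5 = 98.5%
Subtract from 100%:
  Others = 100 - 98.5 = 1.5%

1.5%


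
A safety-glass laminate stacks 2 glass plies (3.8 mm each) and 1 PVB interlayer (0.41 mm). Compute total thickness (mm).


Total thickness = glass contribution + PVB contribution
  Glass: 2 * 3.8 = 7.6 mm
  PVB: 1 * 0.41 = 0.41 mm
  Total = 7.6 + 0.41 = 8.01 mm

8.01 mm


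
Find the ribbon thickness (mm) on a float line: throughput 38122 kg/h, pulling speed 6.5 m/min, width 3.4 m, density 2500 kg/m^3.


Ribbon cross-section from mass balance:
  Volume rate = throughput / density = 38122 / 2500 = 15.2488 m^3/h
  thickness = volume rate / (speed * 60 * width), i.e.
  thickness = throughput / (60 * speed * width * density) * 1000
  thickness = 38122 / (60 * 6.5 * 3.4 * 2500) * 1000 = 11.5 mm

11.5 mm


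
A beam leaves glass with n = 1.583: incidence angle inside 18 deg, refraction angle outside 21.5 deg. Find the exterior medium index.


Apply Snell's law: n1 * sin(theta1) = n2 * sin(theta2)
  n2 = n1 * sin(theta1) / sin(theta2)
  sin(18) = 0.309017
  sin(21.5) = 0.366501
  n2 = 1.583 * 0.309017 / 0.366501 = 1.3347

1.3347


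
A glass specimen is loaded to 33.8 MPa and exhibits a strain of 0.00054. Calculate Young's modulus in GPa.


Young's modulus: E = stress / strain
  E = 33.8 MPa / 0.00054 = 62592.59 MPa
Convert to GPa: 62592.59 / 1000 = 62.59 GPa

62.59 GPa


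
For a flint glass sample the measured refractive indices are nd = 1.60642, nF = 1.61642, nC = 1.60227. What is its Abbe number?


Abbe number formula: Vd = (nd - 1) / (nF - nC)
  nd - 1 = 1.60642 - 1 = 0.60642
  nF - nC = 1.61642 - 1.60227 = 0.01415
  Vd = 0.60642 / 0.01415 = 42.86

42.86


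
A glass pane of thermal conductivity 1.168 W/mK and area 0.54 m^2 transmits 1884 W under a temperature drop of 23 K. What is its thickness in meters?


Fourier's law: t = k * A * dT / Q
  t = 1.168 * 0.54 * 23 / 1884
  t = 14.50656 / 1884 = 0.0077 m

0.0077 m


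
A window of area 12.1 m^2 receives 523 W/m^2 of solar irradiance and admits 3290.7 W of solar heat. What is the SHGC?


Rearrange Q = Area * SHGC * Irradiance:
  SHGC = Q / (Area * Irradiance)
  SHGC = 3290.7 / (12.1 * 523) = 0.52

0.52
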